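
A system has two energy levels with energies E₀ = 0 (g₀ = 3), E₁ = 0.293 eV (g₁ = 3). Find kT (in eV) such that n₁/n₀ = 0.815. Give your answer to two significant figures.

n₁/n₀ = (g₁/g₀) exp[−(E₁−E₀)/kT] = 0.815.
⇒ (E₁−E₀)/kT = ln((3/3)/0.815) = ln(1.227) = 0.2046.
kT = 0.293 eV / 0.2046 = 1.4 eV.

1.4 eV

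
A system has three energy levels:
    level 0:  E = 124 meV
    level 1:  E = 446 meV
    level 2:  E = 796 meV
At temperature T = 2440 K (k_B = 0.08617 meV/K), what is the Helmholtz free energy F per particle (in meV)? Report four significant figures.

k_BT = 0.08617 × 2440 K = 210.255 meV.
Eᵢ/kT = 0.589760, 2.12123, 3.78588.
Z = Σ e^(−Eᵢ/kT) = e^(−0.589760) + e^(−2.12123) + e^(−3.78588) = 0.554460 + 0.119884 + 0.0226889 = 0.697033.
F = −kT ln Z = −210.255 × ln(0.697033) = −210.255 × -0.360923 = 75.89 meV.

75.89 meV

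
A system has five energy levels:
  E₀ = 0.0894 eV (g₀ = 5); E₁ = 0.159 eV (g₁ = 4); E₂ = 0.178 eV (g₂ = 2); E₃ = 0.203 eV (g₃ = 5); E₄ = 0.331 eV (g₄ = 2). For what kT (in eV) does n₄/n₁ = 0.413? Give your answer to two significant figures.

0.90 eV

n₄/n₁ = (g₄/g₁) exp[−(E₄−E₁)/kT] = 0.413.
⇒ (E₄−E₁)/kT = ln((2/4)/0.413) = ln(1.211) = 0.1914.
kT = 0.172 eV / 0.1914 = 0.90 eV.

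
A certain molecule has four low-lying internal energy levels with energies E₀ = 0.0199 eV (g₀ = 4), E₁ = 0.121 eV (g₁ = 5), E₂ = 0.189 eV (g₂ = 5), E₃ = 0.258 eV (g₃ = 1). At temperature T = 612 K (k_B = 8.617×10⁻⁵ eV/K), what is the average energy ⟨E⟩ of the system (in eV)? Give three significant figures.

0.0424 eV

k_BT = 8.617×10⁻⁵ × 612 K = 0.052736 eV.
Eᵢ/kT = 0.37735, 2.2944, 3.5839, 4.8923.
Z = Σ gᵢe^(−Eᵢ/kT) = 4·e^(−0.37735) + 5·e^(−2.2944) + 5·e^(−3.5839) + 1·e^(−4.8923) = 2.7427 + 0.50411 + 0.13884 + 0.0075041 = 3.3932.
⟨E⟩ = Σ Eᵢ gᵢe^(−Eᵢ/kT) / Z = (0.0199·2.7427 + 0.121·0.50411 + 0.189·0.13884 + 0.258·0.0075041) / 3.3932 = 0.0424 eV.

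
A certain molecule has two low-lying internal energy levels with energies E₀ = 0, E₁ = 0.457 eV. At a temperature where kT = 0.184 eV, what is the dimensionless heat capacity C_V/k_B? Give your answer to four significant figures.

0.4385

Eᵢ/kT = 0, 2.48370.
Z = Σ e^(−Eᵢ/kT) = e^(−0) + e^(−2.48370) = 1.00000 + 0.0834339 = 1.08343.
⟨E⟩ = 0.0351931 eV, ⟨E²⟩ = 0.0160833 eV².
C_V/k_B = (⟨E²⟩ − ⟨E⟩²)/(kT)² = (0.0160833 − 0.00123855)/0.0338560 = 0.4385.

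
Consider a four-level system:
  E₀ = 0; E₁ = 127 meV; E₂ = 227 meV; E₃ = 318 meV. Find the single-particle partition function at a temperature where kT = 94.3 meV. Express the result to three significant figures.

Eᵢ/kT = 0, 1.3468, 2.4072, 3.3722.
Z = Σ e^(−Eᵢ/kT) = e^(−0) + e^(−1.3468) + e^(−2.4072) + e^(−3.3722) = 1.0000 + 0.26007 + 0.090067 + 0.034314 = 1.3845.

Z = 1.38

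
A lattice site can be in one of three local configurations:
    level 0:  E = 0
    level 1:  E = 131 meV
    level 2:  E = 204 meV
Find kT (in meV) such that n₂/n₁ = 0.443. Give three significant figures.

89.7 meV

n₂/n₁ = exp[−(E₂−E₁)/kT] = 0.443.
⇒ (E₂−E₁)/kT = ln(1/0.443) = ln(2.2573) = 0.81417.
kT = 73 meV / 0.81417 = 89.7 meV.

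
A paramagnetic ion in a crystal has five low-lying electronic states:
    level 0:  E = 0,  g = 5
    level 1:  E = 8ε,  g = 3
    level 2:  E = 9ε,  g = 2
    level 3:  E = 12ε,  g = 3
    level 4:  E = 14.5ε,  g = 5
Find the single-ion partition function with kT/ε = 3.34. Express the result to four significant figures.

Z = 5.556

Eᵢ/kT = 0, 2.39521, 2.69461, 3.59281, 4.34132.
Z = Σ gᵢe^(−Eᵢ/kT) = 5·e^(−0) + 3·e^(−2.39521) + 2·e^(−2.69461) + 3·e^(−3.59281) + 5·e^(−4.34132) = 5.00000 + 0.273461 + 0.135137 + 0.0825627 + 0.0650967 = 5.55626.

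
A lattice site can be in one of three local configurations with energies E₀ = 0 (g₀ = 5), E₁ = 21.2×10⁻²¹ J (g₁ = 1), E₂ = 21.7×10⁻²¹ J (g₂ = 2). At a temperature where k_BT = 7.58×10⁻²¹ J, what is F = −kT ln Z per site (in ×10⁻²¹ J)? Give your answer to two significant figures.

Eᵢ/kT = 0, 2.797, 2.863.
Z = Σ gᵢe^(−Eᵢ/kT) = 5·e^(−0) + 1·e^(−2.797) + 2·e^(−2.863) = 5.000 + 0.06099 + 0.1142 = 5.175.
F = −kT ln Z = −7.58 × ln(5.175) = −7.58 × 1.644 = -12 ×10⁻²¹ J.

-12 ×10⁻²¹ J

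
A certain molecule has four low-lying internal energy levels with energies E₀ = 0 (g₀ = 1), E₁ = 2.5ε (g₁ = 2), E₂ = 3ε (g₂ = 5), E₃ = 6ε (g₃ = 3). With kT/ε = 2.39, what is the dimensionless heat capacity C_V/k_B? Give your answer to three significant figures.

Eᵢ/kT = 0, 1.0460, 1.2552, 2.5105.
Z = Σ gᵢe^(−Eᵢ/kT) = 1·e^(−0) + 2·e^(−1.0460) + 5·e^(−1.2552) + 3·e^(−2.5105) = 1.0000 + 0.70268 + 1.4251 + 0.24368 = 3.3715.
⟨E⟩ = 2.2228 ε, ⟨E²⟩ = 7.7088 ε².
C_V/k_B = (⟨E²⟩ − ⟨E⟩²)/(kT)² = (7.7088 − 4.9408)/5.7121 = 0.485.

0.485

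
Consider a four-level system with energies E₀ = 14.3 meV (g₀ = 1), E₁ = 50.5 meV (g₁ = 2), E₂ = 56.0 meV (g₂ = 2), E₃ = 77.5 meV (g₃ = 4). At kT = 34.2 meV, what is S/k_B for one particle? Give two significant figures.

2.0

Eᵢ/kT = 0.4181, 1.477, 1.637, 2.266.
Z = Σ gᵢe^(−Eᵢ/kT) = 1·e^(−0.4181) + 2·e^(−1.477) + 2·e^(−1.637) + 4·e^(−2.266) = 0.6583 + 0.4566 + 0.3891 + 0.4149 = 1.919.
⟨E⟩ = Σ EᵢPᵢ = 45.03 meV.
S/k_B = ln Z + ⟨E⟩/kT = ln(1.919) + 45.03/34.2 = 0.6518 + 1.317 = 2.0.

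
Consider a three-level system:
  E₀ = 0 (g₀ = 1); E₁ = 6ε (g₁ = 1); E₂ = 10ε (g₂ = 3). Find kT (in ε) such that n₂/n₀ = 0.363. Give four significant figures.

4.735 ε

n₂/n₀ = (g₂/g₀) exp[−(E₂−E₀)/kT] = 0.363.
⇒ (E₂−E₀)/kT = ln((3/1)/0.363) = ln(8.26446) = 2.11196.
kT = 10ε / 2.11196 = 4.735 ε.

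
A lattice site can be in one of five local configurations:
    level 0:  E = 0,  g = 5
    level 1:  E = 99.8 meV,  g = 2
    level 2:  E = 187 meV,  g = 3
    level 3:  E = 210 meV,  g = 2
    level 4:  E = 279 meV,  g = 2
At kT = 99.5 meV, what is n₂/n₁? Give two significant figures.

0.62

n₂/n₁ = (g₂/g₁) exp[−(E₂−E₁)/kT] = (3/2) × exp(−(87.2 meV)/(99.5 meV)) = (3/2) × exp(-0.8764) = 0.62.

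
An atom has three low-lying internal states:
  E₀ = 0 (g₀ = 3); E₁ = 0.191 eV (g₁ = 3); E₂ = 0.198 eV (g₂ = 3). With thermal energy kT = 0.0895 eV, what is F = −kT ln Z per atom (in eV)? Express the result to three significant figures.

Eᵢ/kT = 0, 2.1341, 2.2123.
Z = Σ gᵢe^(−Eᵢ/kT) = 3·e^(−0) + 3·e^(−2.1341) + 3·e^(−2.2123) = 3.0000 + 0.35505 + 0.32835 = 3.6834.
F = −kT ln Z = −0.0895 × ln(3.6834) = −0.0895 × 1.3038 = -0.117 eV.

-0.117 eV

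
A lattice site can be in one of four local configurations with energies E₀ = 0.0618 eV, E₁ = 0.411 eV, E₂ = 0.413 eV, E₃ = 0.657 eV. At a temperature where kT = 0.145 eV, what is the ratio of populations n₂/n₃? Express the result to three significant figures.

n₂/n₃ = exp[−(E₂−E₃)/kT] = exp(−(-0.244 eV)/(0.145 eV)) = exp(1.6828) = 5.38.

5.38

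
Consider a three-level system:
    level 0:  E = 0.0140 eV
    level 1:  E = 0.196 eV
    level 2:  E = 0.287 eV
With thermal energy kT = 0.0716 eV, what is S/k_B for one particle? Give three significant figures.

Eᵢ/kT = 0.19553, 2.7374, 4.0084.
Z = Σ e^(−Eᵢ/kT) = e^(−0.19553) + e^(−2.7374) + e^(−4.0084) = 0.82240 + 0.064738 + 0.018162 = 0.90530.
⟨E⟩ = Σ EᵢPᵢ = 0.032492 eV.
S/k_B = ln Z + ⟨E⟩/kT = ln(0.90530) + 0.032492/0.0716 = -0.099489 + 0.45380 = 0.354.

0.354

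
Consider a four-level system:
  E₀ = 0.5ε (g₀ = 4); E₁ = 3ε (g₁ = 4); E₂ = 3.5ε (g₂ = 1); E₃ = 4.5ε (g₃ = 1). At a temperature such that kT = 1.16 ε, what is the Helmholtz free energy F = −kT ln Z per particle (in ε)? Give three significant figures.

-1.26 ε

Eᵢ/kT = 0.43103, 2.5862, 3.0172, 3.8793.
Z = Σ gᵢe^(−Eᵢ/kT) = 4·e^(−0.43103) + 4·e^(−2.5862) + 1·e^(−3.0172) + 1·e^(−3.8793) = 2.5994 + 0.30122 + 0.048938 + 0.020665 = 2.9702.
F = −kT ln Z = −1.16 × ln(2.9702) = −1.16 × 1.0886 = -1.26 ε.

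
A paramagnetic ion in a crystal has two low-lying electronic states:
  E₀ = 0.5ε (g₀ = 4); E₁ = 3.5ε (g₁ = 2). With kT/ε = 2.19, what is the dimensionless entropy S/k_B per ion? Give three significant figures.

1.66

Eᵢ/kT = 0.22831, 1.5982.
Z = Σ gᵢe^(−Eᵢ/kT) = 4·e^(−0.22831) + 2·e^(−1.5982) = 3.1835 + 0.40452 = 3.5880.
⟨E⟩ = Σ EᵢPᵢ = 0.83823 ε.
S/k_B = ln Z + ⟨E⟩/kT = ln(3.5880) + 0.83823/2.19 = 1.2776 + 0.38275 = 1.66.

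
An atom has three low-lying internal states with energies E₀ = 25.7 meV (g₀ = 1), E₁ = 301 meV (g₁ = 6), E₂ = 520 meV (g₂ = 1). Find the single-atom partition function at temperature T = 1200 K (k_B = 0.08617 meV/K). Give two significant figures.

k_BT = 0.08617 × 1200 K = 103.4 meV.
Eᵢ/kT = 0.2485, 2.911, 5.029.
Z = Σ gᵢe^(−Eᵢ/kT) = 1·e^(−0.2485) + 6·e^(−2.911) + 1·e^(−5.029) = 0.7800 + 0.3265 + 0.006545 = 1.113.

Z = 1.1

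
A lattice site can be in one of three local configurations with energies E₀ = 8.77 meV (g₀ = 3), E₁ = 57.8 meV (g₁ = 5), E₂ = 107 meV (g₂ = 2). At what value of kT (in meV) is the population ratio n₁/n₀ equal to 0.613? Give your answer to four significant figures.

49.02 meV

n₁/n₀ = (g₁/g₀) exp[−(E₁−E₀)/kT] = 0.613.
⇒ (E₁−E₀)/kT = ln((5/3)/0.613) = ln(2.71887) = 1.00022.
kT = 49.03 meV / 1.00022 = 49.02 meV.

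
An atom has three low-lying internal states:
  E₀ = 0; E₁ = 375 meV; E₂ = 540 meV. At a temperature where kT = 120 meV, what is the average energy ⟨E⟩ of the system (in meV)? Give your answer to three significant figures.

Eᵢ/kT = 0, 3.1250, 4.5000.
Z = Σ e^(−Eᵢ/kT) = e^(−0) + e^(−3.1250) + e^(−4.5000) = 1.0000 + 0.043937 + 0.011109 = 1.0550.
⟨E⟩ = Σ Eᵢ e^(−Eᵢ/kT) / Z = (0·1.0000 + 375·0.043937 + 540·0.011109) / 1.0550 = 21.3 meV.

21.3 meV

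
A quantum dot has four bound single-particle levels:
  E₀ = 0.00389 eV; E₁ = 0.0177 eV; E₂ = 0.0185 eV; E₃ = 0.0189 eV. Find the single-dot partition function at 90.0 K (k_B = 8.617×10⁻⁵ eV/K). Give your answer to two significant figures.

Z = 0.89

k_BT = 8.617×10⁻⁵ × 90.0 K = 0.007755 eV.
Eᵢ/kT = 0.5016, 2.282, 2.386, 2.437.
Z = Σ e^(−Eᵢ/kT) = e^(−0.5016) + e^(−2.282) + e^(−2.386) + e^(−2.437) = 0.6056 + 0.1021 + 0.09200 + 0.08742 = 0.8871.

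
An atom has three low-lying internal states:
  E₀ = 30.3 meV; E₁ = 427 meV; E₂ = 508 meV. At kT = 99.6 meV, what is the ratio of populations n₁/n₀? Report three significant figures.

0.0186

n₁/n₀ = exp[−(E₁−E₀)/kT] = exp(−(396.7 meV)/(99.6 meV)) = exp(-3.9829) = 0.0186.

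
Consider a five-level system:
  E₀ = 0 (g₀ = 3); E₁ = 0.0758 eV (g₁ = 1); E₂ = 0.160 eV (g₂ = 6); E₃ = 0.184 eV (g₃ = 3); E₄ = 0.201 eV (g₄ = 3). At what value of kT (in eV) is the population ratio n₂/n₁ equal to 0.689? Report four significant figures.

0.03890 eV

n₂/n₁ = (g₂/g₁) exp[−(E₂−E₁)/kT] = 0.689.
⇒ (E₂−E₁)/kT = ln((6/1)/0.689) = ln(8.70827) = 2.16427.
kT = 0.0842 eV / 2.16427 = 0.03890 eV.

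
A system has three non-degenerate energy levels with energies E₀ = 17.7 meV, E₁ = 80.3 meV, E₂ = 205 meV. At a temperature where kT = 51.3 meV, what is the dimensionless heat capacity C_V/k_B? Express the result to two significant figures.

Eᵢ/kT = 0.3450, 1.565, 3.996.
Z = Σ e^(−Eᵢ/kT) = e^(−0.3450) + e^(−1.565) + e^(−3.996) = 0.7082 + 0.2091 + 0.01839 = 0.9357.
⟨E⟩ = 35.37 meV, ⟨E²⟩ = 2504 meV².
C_V/k_B = (⟨E²⟩ − ⟨E⟩²)/(kT)² = (2504 − 1251)/2632 = 0.48.

0.48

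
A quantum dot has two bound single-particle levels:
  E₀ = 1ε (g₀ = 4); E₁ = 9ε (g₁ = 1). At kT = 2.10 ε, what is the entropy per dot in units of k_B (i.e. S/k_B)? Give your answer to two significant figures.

1.4

Eᵢ/kT = 0.4762, 4.286.
Z = Σ gᵢe^(−Eᵢ/kT) = 4·e^(−0.4762) + 1·e^(−4.286) = 2.485 + 0.01376 = 2.499.
⟨E⟩ = Σ EᵢPᵢ = 1.044 ε.
S/k_B = ln Z + ⟨E⟩/kT = ln(2.499) + 1.044/2.10 = 0.9159 + 0.4971 = 1.4.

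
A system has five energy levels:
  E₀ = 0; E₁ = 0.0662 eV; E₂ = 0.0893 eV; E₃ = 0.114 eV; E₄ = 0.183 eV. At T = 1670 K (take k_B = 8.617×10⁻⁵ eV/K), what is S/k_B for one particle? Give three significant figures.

1.53

k_BT = 8.617×10⁻⁵ × 1670 K = 0.14390 eV.
Eᵢ/kT = 0, 0.46004, 0.62057, 0.79222, 1.2717.
Z = Σ e^(−Eᵢ/kT) = e^(−0) + e^(−0.46004) + e^(−0.62057) + e^(−0.79222) + e^(−1.2717) = 1.0000 + 0.63126 + 0.53764 + 0.45284 + 0.28035 = 2.9021.
⟨E⟩ = Σ EᵢPᵢ = 0.066410 eV.
S/k_B = ln Z + ⟨E⟩/kT = ln(2.9021) + 0.066410/0.14390 = 1.0654 + 0.46150 = 1.53.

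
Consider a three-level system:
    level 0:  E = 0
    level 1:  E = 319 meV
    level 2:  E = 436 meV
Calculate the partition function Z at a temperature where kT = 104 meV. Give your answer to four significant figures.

Z = 1.062

Eᵢ/kT = 0, 3.06731, 4.19231.
Z = Σ e^(−Eᵢ/kT) = e^(−0) + e^(−3.06731) + e^(−4.19231) = 1.00000 + 0.0465462 + 0.0151113 = 1.06166.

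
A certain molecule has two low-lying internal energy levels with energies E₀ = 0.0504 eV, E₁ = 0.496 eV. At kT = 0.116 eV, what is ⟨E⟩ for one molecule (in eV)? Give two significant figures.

0.060 eV

Eᵢ/kT = 0.4345, 4.276.
Z = Σ e^(−Eᵢ/kT) = e^(−0.4345) + e^(−4.276) = 0.6476 + 0.01390 = 0.6615.
⟨E⟩ = Σ Eᵢ e^(−Eᵢ/kT) / Z = (0.0504·0.6476 + 0.496·0.01390) / 0.6615 = 0.060 eV.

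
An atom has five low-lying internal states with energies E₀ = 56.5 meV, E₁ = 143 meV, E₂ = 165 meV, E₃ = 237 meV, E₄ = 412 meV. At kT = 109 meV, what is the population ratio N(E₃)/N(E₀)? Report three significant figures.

n₃/n₀ = exp[−(E₃−E₀)/kT] = exp(−(180.5 meV)/(109 meV)) = exp(-1.6560) = 0.191.

0.191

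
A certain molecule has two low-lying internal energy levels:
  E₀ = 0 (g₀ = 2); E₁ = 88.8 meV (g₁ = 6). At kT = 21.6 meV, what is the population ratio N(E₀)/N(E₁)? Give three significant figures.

n₀/n₁ = (g₀/g₁) exp[−(E₀−E₁)/kT] = (2/6) × exp(−(-88.8 meV)/(21.6 meV)) = (2/6) × exp(4.1111) = 20.3.

20.3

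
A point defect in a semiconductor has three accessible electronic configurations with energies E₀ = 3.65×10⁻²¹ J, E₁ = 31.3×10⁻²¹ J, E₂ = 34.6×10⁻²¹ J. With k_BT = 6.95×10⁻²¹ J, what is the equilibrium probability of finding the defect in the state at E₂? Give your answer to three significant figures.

0.0113

Eᵢ/kT = 0.52518, 4.5036, 4.9784.
Z = Σ e^(−Eᵢ/kT) = e^(−0.52518) + e^(−4.5036) + e^(−4.9784) = 0.59145 + 0.011069 + 0.0068851 = 0.60940.
P₂ = e^(−E₂/kT) / Z = 0.0068851/0.60940 = 0.0113.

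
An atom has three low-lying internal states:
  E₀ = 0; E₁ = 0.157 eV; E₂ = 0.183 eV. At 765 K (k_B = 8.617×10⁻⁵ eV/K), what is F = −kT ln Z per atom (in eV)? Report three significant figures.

-0.00948 eV

k_BT = 8.617×10⁻⁵ × 765 K = 0.065920 eV.
Eᵢ/kT = 0, 2.3817, 2.7761.
Z = Σ e^(−Eᵢ/kT) = e^(−0) + e^(−2.3817) + e^(−2.7761) = 1.0000 + 0.092393 + 0.062281 = 1.1547.
F = −kT ln Z = −0.065920 × ln(1.1547) = −0.065920 × 0.14384 = -0.00948 eV.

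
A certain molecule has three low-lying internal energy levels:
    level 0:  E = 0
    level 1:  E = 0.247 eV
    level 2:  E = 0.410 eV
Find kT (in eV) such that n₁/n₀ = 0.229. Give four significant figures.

n₁/n₀ = exp[−(E₁−E₀)/kT] = 0.229.
⇒ (E₁−E₀)/kT = ln(1/0.229) = ln(4.36681) = 1.47403.
kT = 0.247 eV / 1.47403 = 0.1676 eV.

0.1676 eV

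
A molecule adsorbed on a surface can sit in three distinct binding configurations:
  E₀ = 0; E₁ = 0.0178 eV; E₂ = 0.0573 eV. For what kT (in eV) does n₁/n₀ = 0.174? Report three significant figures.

n₁/n₀ = exp[−(E₁−E₀)/kT] = 0.174.
⇒ (E₁−E₀)/kT = ln(1/0.174) = ln(5.7471) = 1.7487.
kT = 0.0178 eV / 1.7487 = 0.0102 eV.

0.0102 eV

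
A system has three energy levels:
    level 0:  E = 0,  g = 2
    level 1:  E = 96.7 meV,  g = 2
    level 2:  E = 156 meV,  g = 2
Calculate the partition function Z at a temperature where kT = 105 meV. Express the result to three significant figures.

Z = 3.25

Eᵢ/kT = 0, 0.92095, 1.4857.
Z = Σ gᵢe^(−Eᵢ/kT) = 2·e^(−0) + 2·e^(−0.92095) + 2·e^(−1.4857) = 2.0000 + 0.79628 + 0.45269 = 3.2490.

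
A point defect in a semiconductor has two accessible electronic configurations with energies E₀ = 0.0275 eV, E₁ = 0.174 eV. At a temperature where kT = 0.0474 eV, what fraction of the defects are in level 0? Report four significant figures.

Eᵢ/kT = 0.580169, 3.67089.
Z = Σ e^(−Eᵢ/kT) = e^(−0.580169) + e^(−3.67089) = 0.559804 + 0.0254538 = 0.585258.
P₀ = e^(−E₀/kT) / Z = 0.559804/0.585258 = 0.9565.

0.9565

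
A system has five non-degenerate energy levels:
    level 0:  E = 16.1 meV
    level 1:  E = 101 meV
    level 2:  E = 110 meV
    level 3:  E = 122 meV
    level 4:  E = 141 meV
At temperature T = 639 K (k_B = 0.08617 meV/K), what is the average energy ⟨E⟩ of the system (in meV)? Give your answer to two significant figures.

55 meV

k_BT = 0.08617 × 639 K = 55.06 meV.
Eᵢ/kT = 0.2924, 1.834, 1.998, 2.216, 2.561.
Z = Σ e^(−Eᵢ/kT) = e^(−0.2924) + e^(−1.834) + e^(−1.998) + e^(−2.216) + e^(−2.561) = 0.7465 + 0.1598 + 0.1356 + 0.1090 + 0.07723 = 1.228.
⟨E⟩ = Σ Eᵢ e^(−Eᵢ/kT) / Z = (16.1·0.7465 + 101·0.1598 + 110·0.1356 + 122·0.1090 + 141·0.07723) / 1.228 = 55 meV.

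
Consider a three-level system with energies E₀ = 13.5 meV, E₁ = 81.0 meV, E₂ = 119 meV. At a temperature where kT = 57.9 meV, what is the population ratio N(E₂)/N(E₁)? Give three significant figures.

0.519

n₂/n₁ = exp[−(E₂−E₁)/kT] = exp(−(38.0 meV)/(57.9 meV)) = exp(-0.65630) = 0.519.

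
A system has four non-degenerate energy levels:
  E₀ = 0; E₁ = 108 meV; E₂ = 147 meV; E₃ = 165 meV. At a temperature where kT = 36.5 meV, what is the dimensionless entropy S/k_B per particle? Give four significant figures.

0.3315

Eᵢ/kT = 0, 2.95890, 4.02740, 4.52055.
Z = Σ e^(−Eᵢ/kT) = e^(−0) + e^(−2.95890) + e^(−4.02740) + e^(−4.52055) = 1.00000 + 0.0518759 + 0.0178206 + 0.0108830 = 1.08058.
⟨E⟩ = Σ EᵢPᵢ = 9.27087 meV.
S/k_B = ln Z + ⟨E⟩/kT = ln(1.08058) + 9.27087/36.5 = 0.0774979 + 0.253996 = 0.3315.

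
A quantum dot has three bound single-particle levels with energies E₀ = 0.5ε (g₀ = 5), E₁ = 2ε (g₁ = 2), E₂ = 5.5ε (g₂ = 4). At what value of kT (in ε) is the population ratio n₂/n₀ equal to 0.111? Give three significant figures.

n₂/n₀ = (g₂/g₀) exp[−(E₂−E₀)/kT] = 0.111.
⇒ (E₂−E₀)/kT = ln((4/5)/0.111) = ln(7.2072) = 1.9751.
kT = 5.0ε / 1.9751 = 2.53 ε.

2.53 ε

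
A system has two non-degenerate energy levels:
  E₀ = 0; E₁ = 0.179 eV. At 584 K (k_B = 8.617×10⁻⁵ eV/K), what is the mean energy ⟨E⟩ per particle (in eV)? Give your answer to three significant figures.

0.00496 eV

k_BT = 8.617×10⁻⁵ × 584 K = 0.050323 eV.
Eᵢ/kT = 0, 3.5570.
Z = Σ e^(−Eᵢ/kT) = e^(−0) + e^(−3.5570) = 1.0000 + 0.028524 = 1.0285.
⟨E⟩ = Σ Eᵢ e^(−Eᵢ/kT) / Z = (0·1.0000 + 0.179·0.028524) / 1.0285 = 0.00496 eV.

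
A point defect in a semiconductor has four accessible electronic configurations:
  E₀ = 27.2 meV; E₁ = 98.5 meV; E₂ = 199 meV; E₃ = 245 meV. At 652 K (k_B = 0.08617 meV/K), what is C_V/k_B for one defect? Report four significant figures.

0.7069

k_BT = 0.08617 × 652 K = 56.1828 meV.
Eᵢ/kT = 0.484134, 1.75321, 3.54201, 4.36077.
Z = Σ e^(−Eᵢ/kT) = e^(−0.484134) + e^(−1.75321) + e^(−3.54201) + e^(−4.36077) = 0.616231 + 0.173217 + 0.0289551 + 0.0127686 = 0.831172.
⟨E⟩ = 51.3898 meV, ⟨E²⟩ = 4872.15 meV².
C_V/k_B = (⟨E²⟩ − ⟨E⟩²)/(kT)² = (4872.15 − 2640.91)/3156.51 = 0.7069.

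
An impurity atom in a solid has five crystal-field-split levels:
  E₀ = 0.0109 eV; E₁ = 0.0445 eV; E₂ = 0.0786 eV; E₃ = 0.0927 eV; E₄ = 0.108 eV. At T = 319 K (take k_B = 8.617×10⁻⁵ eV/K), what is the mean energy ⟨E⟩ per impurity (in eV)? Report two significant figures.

k_BT = 8.617×10⁻⁵ × 319 K = 0.02749 eV.
Eᵢ/kT = 0.3965, 1.619, 2.859, 3.372, 3.929.
Z = Σ e^(−Eᵢ/kT) = e^(−0.3965) + e^(−1.619) + e^(−2.859) + e^(−3.372) + e^(−3.929) = 0.6727 + 0.1981 + 0.05733 + 0.03432 + 0.01966 = 0.9821.
⟨E⟩ = Σ Eᵢ e^(−Eᵢ/kT) / Z = (0.0109·0.6727 + 0.0445·0.1981 + 0.0786·0.05733 + 0.0927·0.03432 + 0.108·0.01966) / 0.9821 = 0.026 eV.

0.026 eV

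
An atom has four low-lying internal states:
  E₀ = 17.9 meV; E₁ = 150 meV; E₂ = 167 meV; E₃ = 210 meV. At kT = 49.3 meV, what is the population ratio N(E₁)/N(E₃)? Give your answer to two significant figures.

3.4

n₁/n₃ = exp[−(E₁−E₃)/kT] = exp(−(-60 meV)/(49.3 meV)) = exp(1.217) = 3.4.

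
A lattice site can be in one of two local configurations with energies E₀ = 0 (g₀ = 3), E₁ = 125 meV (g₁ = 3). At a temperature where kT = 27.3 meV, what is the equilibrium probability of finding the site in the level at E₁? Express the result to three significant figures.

0.0102

Eᵢ/kT = 0, 4.5788.
Z = Σ gᵢe^(−Eᵢ/kT) = 3·e^(−0) + 3·e^(−4.5788) = 3.0000 + 0.030802 = 3.0308.
P₁ = g₁ e^(−E₁/kT) / Z = 0.030802/3.0308 = 0.0102.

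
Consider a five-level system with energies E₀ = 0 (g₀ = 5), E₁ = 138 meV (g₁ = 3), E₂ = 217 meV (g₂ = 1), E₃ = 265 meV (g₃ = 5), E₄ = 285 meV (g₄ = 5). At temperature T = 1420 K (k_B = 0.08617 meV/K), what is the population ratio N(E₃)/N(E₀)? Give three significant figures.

0.115

k_BT = 0.08617 × 1420 K = 122.36 meV.
n₃/n₀ = (g₃/g₀) exp[−(E₃−E₀)/kT] = (5/5) × exp(−(265 meV)/(122.36 meV)) = (5/5) × exp(-2.1657) = 0.115.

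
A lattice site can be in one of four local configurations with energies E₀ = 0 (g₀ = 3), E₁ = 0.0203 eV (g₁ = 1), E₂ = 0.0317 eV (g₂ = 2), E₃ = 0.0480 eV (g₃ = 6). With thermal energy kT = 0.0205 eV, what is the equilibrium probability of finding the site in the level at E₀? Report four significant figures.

0.6858

Eᵢ/kT = 0, 0.990244, 1.54634, 2.34146.
Z = Σ gᵢe^(−Eᵢ/kT) = 3·e^(−0) + 1·e^(−0.990244) + 2·e^(−1.54634) + 6·e^(−2.34146) = 3.00000 + 0.371486 + 0.426052 + 0.577123 = 4.37466.
P₀ = g₀ e^(−E₀/kT) / Z = 3.00000/4.37466 = 0.6858.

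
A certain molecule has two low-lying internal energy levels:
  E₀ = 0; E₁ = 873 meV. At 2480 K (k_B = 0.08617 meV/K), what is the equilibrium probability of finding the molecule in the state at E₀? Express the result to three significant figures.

0.983

k_BT = 0.08617 × 2480 K = 213.70 meV.
Eᵢ/kT = 0, 4.0852.
Z = Σ e^(−Eᵢ/kT) = e^(−0) + e^(−4.0852) = 1.0000 + 0.016820 = 1.0168.
P₀ = e^(−E₀/kT) / Z = 1.0000/1.0168 = 0.983.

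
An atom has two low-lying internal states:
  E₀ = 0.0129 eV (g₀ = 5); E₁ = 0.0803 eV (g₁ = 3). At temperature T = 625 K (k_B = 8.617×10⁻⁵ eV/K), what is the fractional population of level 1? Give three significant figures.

k_BT = 8.617×10⁻⁵ × 625 K = 0.053856 eV.
Eᵢ/kT = 0.23953, 1.4910.
Z = Σ gᵢe^(−Eᵢ/kT) = 5·e^(−0.23953) + 3·e^(−1.4910) = 3.9350 + 0.67544 = 4.6104.
P₁ = g₁ e^(−E₁/kT) / Z = 0.67544/4.6104 = 0.147.

0.147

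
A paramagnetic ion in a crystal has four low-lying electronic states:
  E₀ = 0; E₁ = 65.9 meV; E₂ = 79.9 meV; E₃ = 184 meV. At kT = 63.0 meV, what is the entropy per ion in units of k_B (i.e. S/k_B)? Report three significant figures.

Eᵢ/kT = 0, 1.0460, 1.2683, 2.9206.
Z = Σ e^(−Eᵢ/kT) = e^(−0) + e^(−1.0460) + e^(−1.2683) + e^(−2.9206) = 1.0000 + 0.35134 + 0.28131 + 0.053901 = 1.6866.
⟨E⟩ = Σ EᵢPᵢ = 32.935 meV.
S/k_B = ln Z + ⟨E⟩/kT = ln(1.6866) + 32.935/63.0 = 0.52271 + 0.52278 = 1.05.

1.05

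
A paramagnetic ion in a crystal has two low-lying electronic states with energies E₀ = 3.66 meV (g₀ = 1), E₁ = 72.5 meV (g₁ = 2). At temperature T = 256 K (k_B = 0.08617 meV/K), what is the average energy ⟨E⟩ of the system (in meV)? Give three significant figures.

k_BT = 0.08617 × 256 K = 22.060 meV.
Eᵢ/kT = 0.16591, 3.2865.
Z = Σ gᵢe^(−Eᵢ/kT) = 1·e^(−0.16591) + 2·e^(−3.2865) = 0.84712 + 0.074769 = 0.92189.
⟨E⟩ = Σ Eᵢ gᵢe^(−Eᵢ/kT) / Z = (3.66·0.84712 + 72.5·0.074769) / 0.92189 = 9.24 meV.

9.24 meV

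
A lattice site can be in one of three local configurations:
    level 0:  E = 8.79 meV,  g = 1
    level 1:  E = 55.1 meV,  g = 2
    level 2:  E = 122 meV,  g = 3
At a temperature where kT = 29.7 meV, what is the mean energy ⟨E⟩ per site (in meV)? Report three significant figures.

26.9 meV

Eᵢ/kT = 0.29596, 1.8552, 4.1077.
Z = Σ gᵢe^(−Eᵢ/kT) = 1·e^(−0.29596) + 2·e^(−1.8552) + 3·e^(−4.1077) = 0.74382 + 0.31284 + 0.049337 = 1.1060.
⟨E⟩ = Σ Eᵢ gᵢe^(−Eᵢ/kT) / Z = (8.79·0.74382 + 55.1·0.31284 + 122·0.049337) / 1.1060 = 26.9 meV.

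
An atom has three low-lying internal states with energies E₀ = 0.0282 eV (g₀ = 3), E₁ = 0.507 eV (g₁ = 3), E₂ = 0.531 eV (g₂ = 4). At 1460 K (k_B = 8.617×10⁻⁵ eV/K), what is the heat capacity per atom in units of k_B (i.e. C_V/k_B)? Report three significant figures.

k_BT = 8.617×10⁻⁵ × 1460 K = 0.12581 eV.
Eᵢ/kT = 0.22415, 4.0299, 4.2207.
Z = Σ gᵢe^(−Eᵢ/kT) = 3·e^(−0.22415) + 3·e^(−4.0299) + 4·e^(−4.2207) = 2.3976 + 0.053328 + 0.058753 = 2.5097.
⟨E⟩ = 0.050144 eV, ⟨E²⟩ = 0.012823 eV².
C_V/k_B = (⟨E²⟩ − ⟨E⟩²)/(kT)² = (0.012823 − 0.0025144)/0.015828 = 0.651.

0.651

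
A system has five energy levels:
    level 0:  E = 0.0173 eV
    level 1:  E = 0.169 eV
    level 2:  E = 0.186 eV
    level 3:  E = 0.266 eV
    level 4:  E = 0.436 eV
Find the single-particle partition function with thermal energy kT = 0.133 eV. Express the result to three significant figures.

Z = 1.58

Eᵢ/kT = 0.13008, 1.2707, 1.3985, 2.0000, 3.2782.
Z = Σ e^(−Eᵢ/kT) = e^(−0.13008) + e^(−1.2707) + e^(−1.3985) + e^(−2.0000) + e^(−3.2782) = 0.87803 + 0.28064 + 0.24697 + 0.13534 + 0.037696 = 1.5787.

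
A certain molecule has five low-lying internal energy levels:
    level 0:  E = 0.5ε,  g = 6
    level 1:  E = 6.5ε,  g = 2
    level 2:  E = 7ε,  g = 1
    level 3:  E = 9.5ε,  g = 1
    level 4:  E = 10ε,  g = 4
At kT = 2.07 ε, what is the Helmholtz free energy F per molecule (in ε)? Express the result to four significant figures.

Eᵢ/kT = 0.241546, 3.14010, 3.38164, 4.58937, 4.83092.
Z = Σ gᵢe^(−Eᵢ/kT) = 6·e^(−0.241546) + 2·e^(−3.14010) + 1·e^(−3.38164) + 1·e^(−4.58937) + 4·e^(−4.83092) = 4.71248 + 0.0865569 + 0.0339917 + 0.0101593 + 0.0319167 = 4.87510.
F = −kT ln Z = −2.07 × ln(4.87510) = −2.07 × 1.58414 = -3.279 ε.

-3.279 ε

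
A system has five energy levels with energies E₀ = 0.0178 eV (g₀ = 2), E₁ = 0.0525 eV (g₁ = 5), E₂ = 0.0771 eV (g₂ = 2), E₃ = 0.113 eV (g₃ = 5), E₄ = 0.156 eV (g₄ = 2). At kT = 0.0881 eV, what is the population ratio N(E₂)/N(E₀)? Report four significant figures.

0.5101

n₂/n₀ = (g₂/g₀) exp[−(E₂−E₀)/kT] = (2/2) × exp(−(0.0593 eV)/(0.0881 eV)) = (2/2) × exp(-0.673099) = 0.5101.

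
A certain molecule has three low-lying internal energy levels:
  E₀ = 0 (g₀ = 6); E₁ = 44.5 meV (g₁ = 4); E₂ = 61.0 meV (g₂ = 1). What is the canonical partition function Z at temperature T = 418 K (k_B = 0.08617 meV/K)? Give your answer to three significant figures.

Z = 7.35

k_BT = 0.08617 × 418 K = 36.019 meV.
Eᵢ/kT = 0, 1.2355, 1.6936.
Z = Σ gᵢe^(−Eᵢ/kT) = 6·e^(−0) + 4·e^(−1.2355) + 1·e^(−1.6936) = 6.0000 + 1.1628 + 0.18386 = 7.3467.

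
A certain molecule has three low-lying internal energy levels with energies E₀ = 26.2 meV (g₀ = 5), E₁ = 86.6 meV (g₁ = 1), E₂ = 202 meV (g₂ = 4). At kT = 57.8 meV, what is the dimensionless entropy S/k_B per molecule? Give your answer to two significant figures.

Eᵢ/kT = 0.4533, 1.498, 3.495.
Z = Σ gᵢe^(−Eᵢ/kT) = 5·e^(−0.4533) + 1·e^(−1.498) + 4·e^(−3.495) = 3.178 + 0.2236 + 0.1214 = 3.523.
⟨E⟩ = Σ EᵢPᵢ = 36.09 meV.
S/k_B = ln Z + ⟨E⟩/kT = ln(3.523) + 36.09/57.8 = 1.259 + 0.6244 = 1.9.

1.9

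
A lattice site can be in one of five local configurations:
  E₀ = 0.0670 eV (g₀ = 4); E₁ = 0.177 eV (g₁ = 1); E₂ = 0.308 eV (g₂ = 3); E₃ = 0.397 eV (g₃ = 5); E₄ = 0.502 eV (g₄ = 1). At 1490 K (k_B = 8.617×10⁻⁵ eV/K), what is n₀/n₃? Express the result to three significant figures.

10.5

k_BT = 8.617×10⁻⁵ × 1490 K = 0.12839 eV.
n₀/n₃ = (g₀/g₃) exp[−(E₀−E₃)/kT] = (4/5) × exp(−(-0.3300 eV)/(0.12839 eV)) = (4/5) × exp(2.5703) = 10.5.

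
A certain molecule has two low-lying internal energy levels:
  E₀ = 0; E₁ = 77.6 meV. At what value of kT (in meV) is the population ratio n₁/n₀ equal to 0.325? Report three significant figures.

n₁/n₀ = exp[−(E₁−E₀)/kT] = 0.325.
⇒ (E₁−E₀)/kT = ln(1/0.325) = ln(3.0769) = 1.1239.
kT = 77.6 meV / 1.1239 = 69.0 meV.

69.0 meV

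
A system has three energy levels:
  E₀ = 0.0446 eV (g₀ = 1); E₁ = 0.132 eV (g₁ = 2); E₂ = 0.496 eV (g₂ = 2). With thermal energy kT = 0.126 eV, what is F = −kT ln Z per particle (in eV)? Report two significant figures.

Eᵢ/kT = 0.3540, 1.048, 3.937.
Z = Σ gᵢe^(−Eᵢ/kT) = 1·e^(−0.3540) + 2·e^(−1.048) + 2·e^(−3.937) = 0.7019 + 0.7013 + 0.03901 = 1.442.
F = −kT ln Z = −0.126 × ln(1.442) = −0.126 × 0.3660 = -0.046 eV.

-0.046 eV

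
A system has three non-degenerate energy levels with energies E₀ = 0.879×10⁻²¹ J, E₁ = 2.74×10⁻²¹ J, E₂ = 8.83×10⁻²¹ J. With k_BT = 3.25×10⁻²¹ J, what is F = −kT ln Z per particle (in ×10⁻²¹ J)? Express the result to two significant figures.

-0.75 ×10⁻²¹ J

Eᵢ/kT = 0.2705, 0.8431, 2.717.
Z = Σ e^(−Eᵢ/kT) = e^(−0.2705) + e^(−0.8431) + e^(−2.717) = 0.7630 + 0.4304 + 0.06607 = 1.259.
F = −kT ln Z = −3.25 × ln(1.259) = −3.25 × 0.2303 = -0.75 ×10⁻²¹ J.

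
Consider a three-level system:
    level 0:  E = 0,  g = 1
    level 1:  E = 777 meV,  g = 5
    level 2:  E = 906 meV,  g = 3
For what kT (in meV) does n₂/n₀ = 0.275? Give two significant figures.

380 meV

n₂/n₀ = (g₂/g₀) exp[−(E₂−E₀)/kT] = 0.275.
⇒ (E₂−E₀)/kT = ln((3/1)/0.275) = ln(10.91) = 2.390.
kT = 906 meV / 2.390 = 380 meV.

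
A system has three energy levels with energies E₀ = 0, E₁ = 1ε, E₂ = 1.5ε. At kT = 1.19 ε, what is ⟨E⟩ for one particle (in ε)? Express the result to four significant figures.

Eᵢ/kT = 0, 0.840336, 1.26050.
Z = Σ e^(−Eᵢ/kT) = e^(−0) + e^(−0.840336) + e^(−1.26050) = 1.00000 + 0.431565 + 0.283512 = 1.71508.
⟨E⟩ = Σ Eᵢ e^(−Eᵢ/kT) / Z = (0·1.00000 + 1·0.431565 + 1.5·0.283512) / 1.71508 = 0.4996 ε.

0.4996 ε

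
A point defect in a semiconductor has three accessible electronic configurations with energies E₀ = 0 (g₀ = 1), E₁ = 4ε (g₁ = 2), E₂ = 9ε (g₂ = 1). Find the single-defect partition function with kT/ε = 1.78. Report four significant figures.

Eᵢ/kT = 0, 2.24719, 5.05618.
Z = Σ gᵢe^(−Eᵢ/kT) = 1·e^(−0) + 2·e^(−2.24719) + 1·e^(−5.05618) = 1.00000 + 0.211392 + 0.00636985 = 1.21776.

Z = 1.218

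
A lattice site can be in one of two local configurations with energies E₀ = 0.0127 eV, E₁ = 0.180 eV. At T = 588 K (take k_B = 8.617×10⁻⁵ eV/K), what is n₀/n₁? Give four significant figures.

k_BT = 8.617×10⁻⁵ × 588 K = 0.0506680 eV.
n₀/n₁ = exp[−(E₀−E₁)/kT] = exp(−(-0.1673 eV)/(0.0506680 eV)) = exp(3.30189) = 27.16.

27.16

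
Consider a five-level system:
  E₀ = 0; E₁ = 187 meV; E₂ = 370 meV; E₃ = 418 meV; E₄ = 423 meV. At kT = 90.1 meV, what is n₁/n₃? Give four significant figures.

12.99

n₁/n₃ = exp[−(E₁−E₃)/kT] = exp(−(-231 meV)/(90.1 meV)) = exp(2.56382) = 12.99.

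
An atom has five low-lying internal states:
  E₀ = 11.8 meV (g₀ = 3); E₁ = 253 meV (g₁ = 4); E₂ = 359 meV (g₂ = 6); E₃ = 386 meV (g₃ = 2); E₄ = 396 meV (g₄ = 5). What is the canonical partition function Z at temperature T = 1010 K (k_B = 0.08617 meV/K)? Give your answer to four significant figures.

k_BT = 0.08617 × 1010 K = 87.0317 meV.
Eᵢ/kT = 0.135583, 2.90699, 4.12493, 4.43517, 4.55007.
Z = Σ gᵢe^(−Eᵢ/kT) = 3·e^(−0.135583) + 4·e^(−2.90699) + 6·e^(−4.12493) + 2·e^(−4.43517) + 5·e^(−4.55007) = 2.61962 + 0.218560 + 0.0969878 + 0.0237061 + 0.0528323 = 3.01171.

Z = 3.012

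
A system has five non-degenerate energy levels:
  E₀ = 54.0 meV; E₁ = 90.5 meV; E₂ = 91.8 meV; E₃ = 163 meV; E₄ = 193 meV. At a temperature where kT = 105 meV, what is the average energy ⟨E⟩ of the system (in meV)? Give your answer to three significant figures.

96.2 meV

Eᵢ/kT = 0.51429, 0.86190, 0.87429, 1.5524, 1.8381.
Z = Σ e^(−Eᵢ/kT) = e^(−0.51429) + e^(−0.86190) + e^(−0.87429) + e^(−1.5524) + e^(−1.8381) = 0.59792 + 0.42236 + 0.41716 + 0.21174 + 0.15912 = 1.8083.
⟨E⟩ = Σ Eᵢ e^(−Eᵢ/kT) / Z = (54.0·0.59792 + 90.5·0.42236 + 91.8·0.41716 + 163·0.21174 + 193·0.15912) / 1.8083 = 96.2 meV.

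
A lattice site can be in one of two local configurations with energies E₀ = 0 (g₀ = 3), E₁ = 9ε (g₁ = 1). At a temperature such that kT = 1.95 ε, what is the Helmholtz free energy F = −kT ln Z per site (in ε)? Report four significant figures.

Eᵢ/kT = 0, 4.61538.
Z = Σ gᵢe^(−Eᵢ/kT) = 3·e^(−0) + 1·e^(−4.61538) = 3.00000 + 0.00989842 = 3.00990.
F = −kT ln Z = −1.95 × ln(3.00990) = −1.95 × 1.10191 = -2.149 ε.

-2.149 ε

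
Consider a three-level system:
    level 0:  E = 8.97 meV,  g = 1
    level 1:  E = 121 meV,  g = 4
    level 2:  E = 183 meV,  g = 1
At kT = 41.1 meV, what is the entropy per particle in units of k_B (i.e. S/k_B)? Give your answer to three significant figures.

0.852

Eᵢ/kT = 0.21825, 2.9440, 4.4526.
Z = Σ gᵢe^(−Eᵢ/kT) = 1·e^(−0.21825) + 4·e^(−2.9440) + 1·e^(−4.4526) = 0.80392 + 0.21062 + 0.011648 = 1.0262.
⟨E⟩ = Σ EᵢPᵢ = 33.939 meV.
S/k_B = ln Z + ⟨E⟩/kT = ln(1.0262) + 33.939/41.1 = 0.025863 + 0.82577 = 0.852.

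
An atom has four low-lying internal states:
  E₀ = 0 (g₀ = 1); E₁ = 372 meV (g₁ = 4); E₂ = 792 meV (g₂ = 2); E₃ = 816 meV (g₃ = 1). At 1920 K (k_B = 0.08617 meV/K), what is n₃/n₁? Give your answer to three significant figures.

0.0171

k_BT = 0.08617 × 1920 K = 165.45 meV.
n₃/n₁ = (g₃/g₁) exp[−(E₃−E₁)/kT] = (1/4) × exp(−(444 meV)/(165.45 meV)) = (1/4) × exp(-2.6836) = 0.0171.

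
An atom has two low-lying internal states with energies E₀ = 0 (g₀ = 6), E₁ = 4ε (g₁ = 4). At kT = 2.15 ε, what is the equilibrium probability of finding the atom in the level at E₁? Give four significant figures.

Eᵢ/kT = 0, 1.86047.
Z = Σ gᵢe^(−Eᵢ/kT) = 6·e^(−0) + 4·e^(−1.86047) = 6.00000 + 0.622398 = 6.62240.
P₁ = g₁ e^(−E₁/kT) / Z = 0.622398/6.62240 = 0.09398.

0.09398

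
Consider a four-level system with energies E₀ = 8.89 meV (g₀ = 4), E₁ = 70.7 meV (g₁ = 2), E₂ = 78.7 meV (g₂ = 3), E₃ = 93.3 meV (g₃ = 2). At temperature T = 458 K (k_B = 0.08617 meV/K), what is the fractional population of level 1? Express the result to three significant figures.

k_BT = 0.08617 × 458 K = 39.466 meV.
Eᵢ/kT = 0.22526, 1.7914, 1.9941, 2.3641.
Z = Σ gᵢe^(−Eᵢ/kT) = 4·e^(−0.22526) + 2·e^(−1.7914) + 3·e^(−1.9941) + 2·e^(−2.3641) = 3.1932 + 0.33345 + 0.40841 + 0.18807 = 4.1231.
P₁ = g₁ e^(−E₁/kT) / Z = 0.33345/4.1231 = 0.0809.

0.0809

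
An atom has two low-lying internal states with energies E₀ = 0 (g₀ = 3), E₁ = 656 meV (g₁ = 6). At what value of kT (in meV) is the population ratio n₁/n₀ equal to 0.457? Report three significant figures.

444 meV

n₁/n₀ = (g₁/g₀) exp[−(E₁−E₀)/kT] = 0.457.
⇒ (E₁−E₀)/kT = ln((6/3)/0.457) = ln(4.3764) = 1.4762.
kT = 656 meV / 1.4762 = 444 meV.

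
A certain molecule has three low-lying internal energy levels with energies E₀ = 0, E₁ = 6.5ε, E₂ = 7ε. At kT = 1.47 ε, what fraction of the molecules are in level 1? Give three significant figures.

Eᵢ/kT = 0, 4.4218, 4.7619.
Z = Σ e^(−Eᵢ/kT) = e^(−0) + e^(−4.4218) + e^(−4.7619) = 1.0000 + 0.012013 + 0.0085494 = 1.0206.
P₁ = e^(−E₁/kT) / Z = 0.012013/1.0206 = 0.0118.

0.0118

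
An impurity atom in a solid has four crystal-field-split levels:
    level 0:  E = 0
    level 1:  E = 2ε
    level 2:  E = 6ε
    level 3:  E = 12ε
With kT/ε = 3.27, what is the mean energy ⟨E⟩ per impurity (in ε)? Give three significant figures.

1.36 ε

Eᵢ/kT = 0, 0.61162, 1.8349, 3.6697.
Z = Σ e^(−Eᵢ/kT) = e^(−0) + e^(−0.61162) + e^(−1.8349) + e^(−3.6697) = 1.0000 + 0.54247 + 0.15963 + 0.025484 = 1.7276.
⟨E⟩ = Σ Eᵢ e^(−Eᵢ/kT) / Z = (0·1.0000 + 2·0.54247 + 6·0.15963 + 12·0.025484) / 1.7276 = 1.36 ε.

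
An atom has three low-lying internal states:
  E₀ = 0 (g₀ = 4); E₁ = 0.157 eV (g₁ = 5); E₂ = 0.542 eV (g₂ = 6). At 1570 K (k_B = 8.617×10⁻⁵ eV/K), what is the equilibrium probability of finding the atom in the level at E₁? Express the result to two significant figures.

k_BT = 8.617×10⁻⁵ × 1570 K = 0.1353 eV.
Eᵢ/kT = 0, 1.160, 4.006.
Z = Σ gᵢe^(−Eᵢ/kT) = 4·e^(−0) + 5·e^(−1.160) + 6·e^(−4.006) = 4.000 + 1.567 + 0.1092 = 5.676.
P₁ = g₁ e^(−E₁/kT) / Z = 1.567/5.676 = 0.28.

0.28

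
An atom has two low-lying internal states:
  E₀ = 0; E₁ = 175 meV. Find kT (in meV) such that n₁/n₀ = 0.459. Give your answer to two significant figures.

220 meV

n₁/n₀ = exp[−(E₁−E₀)/kT] = 0.459.
⇒ (E₁−E₀)/kT = ln(1/0.459) = ln(2.179) = 0.7789.
kT = 175 meV / 0.7789 = 220 meV.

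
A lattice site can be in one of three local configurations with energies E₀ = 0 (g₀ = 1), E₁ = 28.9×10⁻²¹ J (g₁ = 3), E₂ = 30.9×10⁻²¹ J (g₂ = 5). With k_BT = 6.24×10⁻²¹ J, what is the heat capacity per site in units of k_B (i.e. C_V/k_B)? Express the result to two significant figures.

Eᵢ/kT = 0, 4.631, 4.952.
Z = Σ gᵢe^(−Eᵢ/kT) = 1·e^(−0) + 3·e^(−4.631) + 5·e^(−4.952) = 1.000 + 0.02924 + 0.03535 = 1.065.
⟨E⟩ = 1.819, ⟨E²⟩ = 54.62.
C_V/k_B = (⟨E²⟩ − ⟨E⟩²)/(kT)² = (54.62 − 3.309)/38.94 = 1.3.

1.3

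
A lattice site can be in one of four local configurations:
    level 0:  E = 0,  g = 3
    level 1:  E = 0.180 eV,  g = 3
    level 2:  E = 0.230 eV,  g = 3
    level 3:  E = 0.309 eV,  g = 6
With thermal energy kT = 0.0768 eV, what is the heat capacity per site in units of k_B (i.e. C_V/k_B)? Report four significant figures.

Eᵢ/kT = 0, 2.34375, 2.99479, 4.02344.
Z = Σ gᵢe^(−Eᵢ/kT) = 3·e^(−0) + 3·e^(−2.34375) + 3·e^(−2.99479) + 6·e^(−4.02344) = 3.00000 + 0.287901 + 0.150141 + 0.107348 = 3.54539.
⟨E⟩ = 0.0337128 eV, ⟨E²⟩ = 0.00776223 eV².
C_V/k_B = (⟨E²⟩ − ⟨E⟩²)/(kT)² = (0.00776223 − 0.00113655)/0.00589824 = 1.123.

1.123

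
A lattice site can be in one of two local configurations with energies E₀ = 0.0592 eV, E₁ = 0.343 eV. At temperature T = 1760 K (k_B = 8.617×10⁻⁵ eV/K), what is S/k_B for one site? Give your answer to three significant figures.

k_BT = 8.617×10⁻⁵ × 1760 K = 0.15166 eV.
Eᵢ/kT = 0.39035, 2.2616.
Z = Σ e^(−Eᵢ/kT) = e^(−0.39035) + e^(−2.2616) = 0.67682 + 0.10418 = 0.78100.
⟨E⟩ = Σ EᵢPᵢ = 0.097057 eV.
S/k_B = ln Z + ⟨E⟩/kT = ln(0.78100) + 0.097057/0.15166 = -0.24718 + 0.63996 = 0.393.

0.393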